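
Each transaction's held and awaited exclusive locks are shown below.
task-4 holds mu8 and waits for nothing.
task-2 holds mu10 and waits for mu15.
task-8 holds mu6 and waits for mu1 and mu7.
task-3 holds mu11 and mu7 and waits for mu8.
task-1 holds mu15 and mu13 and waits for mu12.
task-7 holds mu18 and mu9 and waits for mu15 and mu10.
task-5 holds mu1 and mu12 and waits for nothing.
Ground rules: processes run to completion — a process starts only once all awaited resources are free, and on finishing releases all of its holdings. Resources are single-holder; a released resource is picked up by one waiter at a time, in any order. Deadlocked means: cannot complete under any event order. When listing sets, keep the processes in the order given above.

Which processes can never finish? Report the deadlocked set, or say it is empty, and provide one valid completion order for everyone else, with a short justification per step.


Nothing here is deadlocked.
Key observation: all waits point, directly or indirectly, at processes that can finish, so nothing is permanently blocked.
The rest can finish in the order task-4, task-3, task-5, task-1, task-8, task-2, task-7.
Verifying each step:
  task-4: no waits; runs immediately, freeing mu8
  run task-3 (all its waits — mu8 — are resolved); releases mu11 and mu7
  task-5: no waits; runs immediately, freeing mu1 and mu12
  run task-1 (all its waits — mu12 — are resolved); releases mu15 and mu13
  run task-8 (all its waits — mu1 and mu7 — are resolved); releases mu6
  run task-2 (all its waits — mu15 — are resolved); releases mu10
  run task-7 (all its waits — mu15 and mu10 — are resolved); releases mu18 and mu9


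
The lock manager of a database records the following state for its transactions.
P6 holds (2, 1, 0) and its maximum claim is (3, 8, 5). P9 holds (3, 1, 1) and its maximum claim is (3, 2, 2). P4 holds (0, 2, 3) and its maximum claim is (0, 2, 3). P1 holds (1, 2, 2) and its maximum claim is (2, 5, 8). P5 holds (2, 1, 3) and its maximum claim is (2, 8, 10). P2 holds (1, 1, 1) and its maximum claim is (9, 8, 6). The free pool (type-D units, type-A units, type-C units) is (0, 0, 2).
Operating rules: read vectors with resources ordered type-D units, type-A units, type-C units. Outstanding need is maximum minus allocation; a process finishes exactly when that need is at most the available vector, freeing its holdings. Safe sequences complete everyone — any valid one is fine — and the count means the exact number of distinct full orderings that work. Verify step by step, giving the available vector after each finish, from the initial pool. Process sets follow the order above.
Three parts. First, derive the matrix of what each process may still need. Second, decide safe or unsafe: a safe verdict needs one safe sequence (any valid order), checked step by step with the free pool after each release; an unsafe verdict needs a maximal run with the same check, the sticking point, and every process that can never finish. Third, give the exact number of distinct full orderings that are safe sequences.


(1) Remaining need (order type-D units, type-A units, type-C units):
  P6: (1, 7, 5)
  P9: (0, 1, 1)
  P4: (0, 0, 0)
  P1: (1, 3, 6)
  P5: (0, 7, 7)
  P2: (8, 7, 5)
(2) UNSAFE — no complete ordering exists.
Key observation: after P4, P9, P1 complete, (4, 5, 8) is the best the pool ever gets, yet each leftover process wants more type-A units.
A maximal execution: P4, P9, P1 — then nothing else fits. Verifying each step:
  pool = (0, 0, 2)
  P4 needs (0, 0, 0) <= (0, 0, 2) -> finishes; pool += (0, 2, 3) = (0, 2, 5)
  P9 needs (0, 1, 1) <= (0, 2, 5) -> finishes; pool += (3, 1, 1) = (3, 3, 6)
  P1 needs (1, 3, 6) <= (3, 3, 6) -> finishes; pool += (1, 2, 2) = (4, 5, 8)
  blocked: P6 wants (1, 7, 5), pool (4, 5, 8) — not enough type-A units
  blocked: P5 wants (0, 7, 7), pool (4, 5, 8) — not enough type-A units
  blocked: P2 wants (8, 7, 5), pool (4, 5, 8) — not enough type-D units and type-A units
Never able to finish: P6, P5 and P2.
(3) Exactly 0 of the possible complete orderings are safe sequences.


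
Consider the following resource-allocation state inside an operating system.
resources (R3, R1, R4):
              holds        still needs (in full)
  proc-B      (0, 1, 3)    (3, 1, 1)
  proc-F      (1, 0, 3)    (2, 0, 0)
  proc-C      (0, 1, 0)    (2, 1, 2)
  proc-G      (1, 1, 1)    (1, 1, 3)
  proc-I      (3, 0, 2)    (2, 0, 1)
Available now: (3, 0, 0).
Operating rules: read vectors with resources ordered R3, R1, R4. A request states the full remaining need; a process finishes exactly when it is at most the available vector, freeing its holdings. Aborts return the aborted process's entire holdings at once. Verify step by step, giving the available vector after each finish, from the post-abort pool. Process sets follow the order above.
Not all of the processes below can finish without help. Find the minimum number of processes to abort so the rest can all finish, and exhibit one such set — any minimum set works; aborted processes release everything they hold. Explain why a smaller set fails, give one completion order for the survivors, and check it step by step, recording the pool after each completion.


Abort proc-G.
Key observation: proc-C could never have finished before the abort; with (1, 1, 1) returned by proc-G, it fits at step 2.
No smaller set exists: with zero aborts the deadlock remains.
The survivors complete as proc-I, proc-C, proc-B, proc-F. Walking it through (starting from the post-abort pool):
  pool = (4, 1, 1)
  proc-I: need (2, 0, 1) fits (4, 1, 1); releases (3, 0, 2), pool now (7, 1, 3)
  proc-C: need (2, 1, 2) fits (7, 1, 3); releases (0, 1, 0), pool now (7, 2, 3)
  proc-B: need (3, 1, 1) fits (7, 2, 3); releases (0, 1, 3), pool now (7, 3, 6)
  proc-F: need (2, 0, 0) fits (7, 3, 6); releases (1, 0, 3), pool now (8, 3, 9)


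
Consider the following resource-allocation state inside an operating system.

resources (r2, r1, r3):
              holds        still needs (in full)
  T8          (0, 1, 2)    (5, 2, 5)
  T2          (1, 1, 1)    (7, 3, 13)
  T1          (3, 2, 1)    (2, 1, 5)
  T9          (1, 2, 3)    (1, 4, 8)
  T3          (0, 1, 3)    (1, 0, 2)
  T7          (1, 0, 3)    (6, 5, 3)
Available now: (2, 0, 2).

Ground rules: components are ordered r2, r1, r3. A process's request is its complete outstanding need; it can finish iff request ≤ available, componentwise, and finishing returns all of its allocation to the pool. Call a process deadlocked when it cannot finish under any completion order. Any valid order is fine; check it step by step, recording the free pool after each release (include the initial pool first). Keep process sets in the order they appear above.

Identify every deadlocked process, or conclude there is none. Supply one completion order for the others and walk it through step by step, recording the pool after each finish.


No process is deadlocked.
Key observation: T3 leads a chain of completions in which each release enables another process.
The rest can finish in the order T3, T1, T8, T9, T7, T2. Walking it through:
  pool = (2, 0, 2)
  T3 needs (1, 0, 2) <= (2, 0, 2) -> finishes; pool += (0, 1, 3) = (2, 1, 5)
  T1 needs (2, 1, 5) <= (2, 1, 5) -> finishes; pool += (3, 2, 1) = (5, 3, 6)
  T8 needs (5, 2, 5) <= (5, 3, 6) -> finishes; pool += (0, 1, 2) = (5, 4, 8)
  T9 needs (1, 4, 8) <= (5, 4, 8) -> finishes; pool += (1, 2, 3) = (6, 6, 11)
  T7 needs (6, 5, 3) <= (6, 6, 11) -> finishes; pool += (1, 0, 3) = (7, 6, 14)
  T2 needs (7, 3, 13) <= (7, 6, 14) -> finishes; pool += (1, 1, 1) = (8, 7, 15)


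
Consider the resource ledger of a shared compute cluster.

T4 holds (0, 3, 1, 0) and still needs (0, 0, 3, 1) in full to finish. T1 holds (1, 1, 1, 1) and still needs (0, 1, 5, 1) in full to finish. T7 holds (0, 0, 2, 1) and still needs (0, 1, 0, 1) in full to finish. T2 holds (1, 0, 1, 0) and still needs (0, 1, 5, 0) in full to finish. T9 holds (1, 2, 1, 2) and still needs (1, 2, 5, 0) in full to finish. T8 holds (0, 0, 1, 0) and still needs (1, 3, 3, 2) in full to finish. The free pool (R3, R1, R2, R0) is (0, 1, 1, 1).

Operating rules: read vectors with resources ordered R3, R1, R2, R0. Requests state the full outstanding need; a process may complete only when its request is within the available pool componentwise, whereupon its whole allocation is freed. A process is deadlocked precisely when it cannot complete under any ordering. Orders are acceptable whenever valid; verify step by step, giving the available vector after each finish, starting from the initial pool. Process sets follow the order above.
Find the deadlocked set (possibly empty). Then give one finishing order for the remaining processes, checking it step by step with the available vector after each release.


Deadlocked set: T1, T2, T9 and T8.
Key observation: after T7, T4 the pool peaks at (0, 4, 4, 2), and each blocked process is short somewhere: T1 on R2; T2 on R2; T9 on R3, R2; T8 on R3.
One completion order for the rest: T7, T4. Walking it through:
  pool = (0, 1, 1, 1)
  run T7 (needs (0, 1, 0, 1), free (0, 1, 1, 1)); after release of (0, 0, 2, 1) the pool is (0, 1, 3, 2)
  run T4 (needs (0, 0, 3, 1), free (0, 1, 3, 2)); after release of (0, 3, 1, 0) the pool is (0, 4, 4, 2)
None of the blocked processes ever fits:
  T1 cannot run: need (0, 1, 5, 1) vs free (0, 4, 4, 2) (insufficient R2)
  T2 cannot run: need (0, 1, 5, 0) vs free (0, 4, 4, 2) (insufficient R2)
  T9 cannot run: need (1, 2, 5, 0) vs free (0, 4, 4, 2) (insufficient R3 and R2)
  T8 cannot run: need (1, 3, 3, 2) vs free (0, 4, 4, 2) (insufficient R3)


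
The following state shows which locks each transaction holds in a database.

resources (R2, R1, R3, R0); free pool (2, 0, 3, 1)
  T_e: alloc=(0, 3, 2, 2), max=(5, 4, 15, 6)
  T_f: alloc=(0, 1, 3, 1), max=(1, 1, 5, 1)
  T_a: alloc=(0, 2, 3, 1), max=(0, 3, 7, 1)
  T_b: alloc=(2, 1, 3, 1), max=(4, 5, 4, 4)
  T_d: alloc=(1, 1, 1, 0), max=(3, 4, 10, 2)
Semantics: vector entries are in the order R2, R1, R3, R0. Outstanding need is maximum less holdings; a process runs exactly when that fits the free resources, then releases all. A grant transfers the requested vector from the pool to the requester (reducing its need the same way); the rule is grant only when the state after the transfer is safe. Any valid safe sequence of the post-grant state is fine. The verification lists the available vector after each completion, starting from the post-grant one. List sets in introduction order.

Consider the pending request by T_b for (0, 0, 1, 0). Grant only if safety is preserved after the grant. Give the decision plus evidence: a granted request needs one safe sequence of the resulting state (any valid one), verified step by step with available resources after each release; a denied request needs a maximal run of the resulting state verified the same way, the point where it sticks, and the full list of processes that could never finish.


DENY. Granting would leave the state unsafe.
Key observation: after T_f, T_a the pool peaks at (2, 3, 8, 3), and each blocked process is short somewhere: T_e on R2, R3, R0; T_b on R1; T_d on R3.
Pretend the grant happened; the run T_f, T_a goes as far as possible. Verifying each step:
  pool = (2, 0, 2, 1)
  T_f: need (1, 0, 2, 0) fits (2, 0, 2, 1); releases (0, 1, 3, 1), pool now (2, 1, 5, 2)
  T_a: need (0, 1, 4, 0) fits (2, 1, 5, 2); releases (0, 2, 3, 1), pool now (2, 3, 8, 3)
  blocked: T_e wants (5, 1, 13, 4), pool (2, 3, 8, 3) — not enough R2, R3 and R0
  blocked: T_b wants (2, 4, 0, 3), pool (2, 3, 8, 3) — not enough R1
  blocked: T_d wants (2, 3, 9, 2), pool (2, 3, 8, 3) — not enough R3
Post-grant, the permanently blocked set is T_e, T_b and T_d.


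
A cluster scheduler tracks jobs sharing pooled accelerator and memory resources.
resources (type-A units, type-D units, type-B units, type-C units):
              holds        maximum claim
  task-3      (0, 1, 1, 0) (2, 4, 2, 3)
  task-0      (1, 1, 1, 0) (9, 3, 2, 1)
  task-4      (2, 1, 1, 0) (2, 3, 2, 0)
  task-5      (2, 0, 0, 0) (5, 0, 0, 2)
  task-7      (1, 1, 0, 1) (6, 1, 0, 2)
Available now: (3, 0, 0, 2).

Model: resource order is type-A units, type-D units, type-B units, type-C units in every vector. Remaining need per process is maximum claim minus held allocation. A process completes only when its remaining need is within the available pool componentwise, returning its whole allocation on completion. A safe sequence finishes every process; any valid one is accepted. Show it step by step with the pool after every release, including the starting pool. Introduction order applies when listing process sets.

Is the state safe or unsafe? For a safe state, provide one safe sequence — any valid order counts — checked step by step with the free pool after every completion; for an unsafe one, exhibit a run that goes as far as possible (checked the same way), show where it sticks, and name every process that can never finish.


UNSAFE.
Key observation: once task-5, task-7 finish, the pool peaks at (6, 1, 0, 3) — and every remaining process still needs more type-D units than that.
Going as far as possible: task-5, task-7; after that, nothing fits. Step-by-step check:
  pool = (3, 0, 0, 2)
  task-5: need (3, 0, 0, 2) fits (3, 0, 0, 2); releases (2, 0, 0, 0), pool now (5, 0, 0, 2)
  task-7: need (5, 0, 0, 1) fits (5, 0, 0, 2); releases (1, 1, 0, 1), pool now (6, 1, 0, 3)
  blocked: task-3 wants (2, 3, 1, 3), pool (6, 1, 0, 3) — not enough type-D units and type-B units
  blocked: task-0 wants (8, 2, 1, 1), pool (6, 1, 0, 3) — not enough type-A units, type-D units and type-B units
  blocked: task-4 wants (0, 2, 1, 0), pool (6, 1, 0, 3) — not enough type-D units and type-B units
Never able to finish: task-3, task-0 and task-4.


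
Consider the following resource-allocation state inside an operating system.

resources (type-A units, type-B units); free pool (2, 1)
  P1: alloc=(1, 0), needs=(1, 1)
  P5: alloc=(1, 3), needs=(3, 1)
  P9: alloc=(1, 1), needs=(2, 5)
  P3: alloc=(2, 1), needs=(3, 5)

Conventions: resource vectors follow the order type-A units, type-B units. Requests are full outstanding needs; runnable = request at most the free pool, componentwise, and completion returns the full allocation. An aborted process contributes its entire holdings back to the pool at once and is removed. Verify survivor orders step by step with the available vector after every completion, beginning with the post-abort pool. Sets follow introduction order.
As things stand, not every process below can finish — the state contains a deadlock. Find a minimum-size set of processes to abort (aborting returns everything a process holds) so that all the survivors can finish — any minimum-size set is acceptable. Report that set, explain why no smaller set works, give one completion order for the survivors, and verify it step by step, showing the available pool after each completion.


Abort P3.
Key observation: P9 had no path to completion before; after the abort of P3 ((2, 1) returned), step 2 is where it fits.
Why nothing smaller works: aborting no one leaves the state deadlocked as given.
Survivors finish in the order: P5, P9, P1. Verifying each step (pool after the aborts first):
  pool = (4, 2)
  P5 needs (3, 1) <= (4, 2) -> finishes; pool += (1, 3) = (5, 5)
  P9 needs (2, 5) <= (5, 5) -> finishes; pool += (1, 1) = (6, 6)
  P1 needs (1, 1) <= (6, 6) -> finishes; pool += (1, 0) = (7, 6)


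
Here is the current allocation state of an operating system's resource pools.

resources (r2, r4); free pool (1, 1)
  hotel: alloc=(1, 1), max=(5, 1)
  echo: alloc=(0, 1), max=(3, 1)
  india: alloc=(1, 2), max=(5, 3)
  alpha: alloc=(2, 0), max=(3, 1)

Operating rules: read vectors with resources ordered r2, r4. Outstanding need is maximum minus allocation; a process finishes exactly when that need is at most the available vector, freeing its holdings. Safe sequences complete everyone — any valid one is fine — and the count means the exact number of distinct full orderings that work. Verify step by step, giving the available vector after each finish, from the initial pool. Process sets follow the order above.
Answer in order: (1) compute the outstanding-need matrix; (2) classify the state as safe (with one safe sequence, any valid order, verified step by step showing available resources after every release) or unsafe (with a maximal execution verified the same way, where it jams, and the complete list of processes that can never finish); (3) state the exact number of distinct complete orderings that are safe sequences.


(1) Need matrix, components ordered r2, r4:
  hotel: (4, 0)
  echo: (3, 0)
  india: (4, 1)
  alpha: (1, 1)
(2) UNSAFE.
Key observation: the pool after alpha, echo is (3, 2); every surviving request exceeds it in r2, so progress ends there.
Going as far as possible: alpha, echo; after that, nothing fits. Check, step by step:
  pool = (1, 1)
  alpha needs (1, 1) <= (1, 1) -> finishes; pool += (2, 0) = (3, 1)
  echo needs (3, 0) <= (3, 1) -> finishes; pool += (0, 1) = (3, 2)
  hotel still needs (4, 0) but only (3, 2) is free — short on r2
  india still needs (4, 1) but only (3, 2) is free — short on r2
Never able to finish: hotel and india.
(3) The exact count: 0 of the possible complete orderings are safe sequences.


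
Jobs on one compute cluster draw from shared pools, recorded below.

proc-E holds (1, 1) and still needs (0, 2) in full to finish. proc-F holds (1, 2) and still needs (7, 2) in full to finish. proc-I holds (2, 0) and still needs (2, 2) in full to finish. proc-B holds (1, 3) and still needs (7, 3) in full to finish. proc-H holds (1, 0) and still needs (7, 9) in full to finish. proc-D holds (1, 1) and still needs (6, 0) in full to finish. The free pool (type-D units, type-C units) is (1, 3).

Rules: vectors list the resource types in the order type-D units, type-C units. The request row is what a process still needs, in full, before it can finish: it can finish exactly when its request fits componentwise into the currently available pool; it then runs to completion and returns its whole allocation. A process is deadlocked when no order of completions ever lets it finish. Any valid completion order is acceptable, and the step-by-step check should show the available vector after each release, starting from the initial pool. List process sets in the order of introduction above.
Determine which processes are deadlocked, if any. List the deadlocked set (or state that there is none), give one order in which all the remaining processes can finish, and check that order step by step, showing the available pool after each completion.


Deadlocked: proc-F, proc-B, proc-H and proc-D.
Key observation: no order helps: past proc-E, proc-I, the free pool tops out at (4, 4), below what each blocked process needs in type-D units.
The rest can finish in the order proc-E, proc-I. Step-by-step check:
  pool = (1, 3)
  proc-E needs (0, 2) <= (1, 3) -> finishes; pool += (1, 1) = (2, 4)
  proc-I needs (2, 2) <= (2, 4) -> finishes; pool += (2, 0) = (4, 4)
None of the blocked processes ever fits:
  blocked: proc-F wants (7, 2), pool (4, 4) — not enough type-D units
  blocked: proc-B wants (7, 3), pool (4, 4) — not enough type-D units
  blocked: proc-H wants (7, 9), pool (4, 4) — not enough type-D units and type-C units
  blocked: proc-D wants (6, 0), pool (4, 4) — not enough type-D units


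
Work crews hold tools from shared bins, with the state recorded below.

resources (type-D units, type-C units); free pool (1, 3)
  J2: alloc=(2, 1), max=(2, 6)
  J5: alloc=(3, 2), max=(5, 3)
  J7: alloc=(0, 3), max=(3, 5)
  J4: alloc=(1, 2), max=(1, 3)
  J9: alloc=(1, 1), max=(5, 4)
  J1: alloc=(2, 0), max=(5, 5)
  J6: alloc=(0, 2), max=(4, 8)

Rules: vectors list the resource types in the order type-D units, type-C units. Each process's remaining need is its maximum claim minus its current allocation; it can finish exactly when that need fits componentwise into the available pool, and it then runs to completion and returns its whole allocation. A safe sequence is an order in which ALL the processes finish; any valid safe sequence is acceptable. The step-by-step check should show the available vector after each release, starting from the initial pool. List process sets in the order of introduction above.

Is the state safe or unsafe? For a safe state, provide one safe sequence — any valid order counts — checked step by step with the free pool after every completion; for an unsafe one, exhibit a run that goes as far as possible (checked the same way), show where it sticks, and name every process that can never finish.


SAFE — a valid safe sequence is J4, J5, J7, J6, J1, J2, J9.
Key observation: reading the order forward, J5 is the first process whose need (2, 1) meets the free pool (2, 5) exactly on a resource it requests.
Step-by-step check:
  pool = (1, 3)
  J4: need (0, 1) fits (1, 3); releases (1, 2), pool now (2, 5)
  J5: need (2, 1) fits (2, 5); releases (3, 2), pool now (5, 7)
  J7: need (3, 2) fits (5, 7); releases (0, 3), pool now (5, 10)
  J6: need (4, 6) fits (5, 10); releases (0, 2), pool now (5, 12)
  J1: need (3, 5) fits (5, 12); releases (2, 0), pool now (7, 12)
  J2: need (0, 5) fits (7, 12); releases (2, 1), pool now (9, 13)
  J9: need (4, 3) fits (9, 13); releases (1, 1), pool now (10, 14)


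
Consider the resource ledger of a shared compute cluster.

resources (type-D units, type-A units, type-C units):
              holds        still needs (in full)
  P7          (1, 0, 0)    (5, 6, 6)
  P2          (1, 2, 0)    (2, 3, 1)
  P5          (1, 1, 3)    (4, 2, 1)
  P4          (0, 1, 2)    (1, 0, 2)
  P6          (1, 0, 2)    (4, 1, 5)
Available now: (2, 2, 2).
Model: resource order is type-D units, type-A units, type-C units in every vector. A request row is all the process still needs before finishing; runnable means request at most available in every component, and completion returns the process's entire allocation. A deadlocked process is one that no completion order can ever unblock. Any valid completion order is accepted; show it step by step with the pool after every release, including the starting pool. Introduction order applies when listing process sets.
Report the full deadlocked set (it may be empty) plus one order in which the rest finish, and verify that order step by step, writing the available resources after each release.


Deadlocked: P7, P5 and P6.
Key observation: no order helps: past P4, P2, the free pool tops out at (3, 5, 4), below what each blocked process needs in type-D units.
The rest can finish in the order P4, P2. Check, step by step:
  pool = (2, 2, 2)
  run P4 (needs (1, 0, 2), free (2, 2, 2)); after release of (0, 1, 2) the pool is (2, 3, 4)
  run P2 (needs (2, 3, 1), free (2, 3, 4)); after release of (1, 2, 0) the pool is (3, 5, 4)
The blocked processes can never fit:
  P7 cannot run: need (5, 6, 6) vs free (3, 5, 4) (insufficient type-D units, type-A units and type-C units)
  P5 cannot run: need (4, 2, 1) vs free (3, 5, 4) (insufficient type-D units)
  P6 cannot run: need (4, 1, 5) vs free (3, 5, 4) (insufficient type-D units and type-C units)


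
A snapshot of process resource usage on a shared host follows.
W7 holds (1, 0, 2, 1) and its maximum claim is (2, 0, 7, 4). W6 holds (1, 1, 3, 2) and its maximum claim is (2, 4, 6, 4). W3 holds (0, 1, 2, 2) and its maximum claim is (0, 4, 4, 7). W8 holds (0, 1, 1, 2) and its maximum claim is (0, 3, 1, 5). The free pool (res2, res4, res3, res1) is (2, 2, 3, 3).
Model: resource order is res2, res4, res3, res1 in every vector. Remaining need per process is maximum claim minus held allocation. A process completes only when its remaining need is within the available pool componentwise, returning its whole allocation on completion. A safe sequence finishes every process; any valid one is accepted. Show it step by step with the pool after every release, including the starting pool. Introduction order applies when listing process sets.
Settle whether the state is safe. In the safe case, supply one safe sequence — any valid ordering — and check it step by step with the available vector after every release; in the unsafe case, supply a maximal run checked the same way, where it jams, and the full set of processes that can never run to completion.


SAFE. One safe sequence: W8, W6, W3, W7.
Key observation: W8 marks the first exact bind of the order: its need (0, 2, 0, 3) fits the free (2, 2, 3, 3) with zero slack on a requested resource.
Walking it through:
  pool = (2, 2, 3, 3)
  run W8 (needs (0, 2, 0, 3), free (2, 2, 3, 3)); after release of (0, 1, 1, 2) the pool is (2, 3, 4, 5)
  run W6 (needs (1, 3, 3, 2), free (2, 3, 4, 5)); after release of (1, 1, 3, 2) the pool is (3, 4, 7, 7)
  run W3 (needs (0, 3, 2, 5), free (3, 4, 7, 7)); after release of (0, 1, 2, 2) the pool is (3, 5, 9, 9)
  run W7 (needs (1, 0, 5, 3), free (3, 5, 9, 9)); after release of (1, 0, 2, 1) the pool is (4, 5, 11, 10)


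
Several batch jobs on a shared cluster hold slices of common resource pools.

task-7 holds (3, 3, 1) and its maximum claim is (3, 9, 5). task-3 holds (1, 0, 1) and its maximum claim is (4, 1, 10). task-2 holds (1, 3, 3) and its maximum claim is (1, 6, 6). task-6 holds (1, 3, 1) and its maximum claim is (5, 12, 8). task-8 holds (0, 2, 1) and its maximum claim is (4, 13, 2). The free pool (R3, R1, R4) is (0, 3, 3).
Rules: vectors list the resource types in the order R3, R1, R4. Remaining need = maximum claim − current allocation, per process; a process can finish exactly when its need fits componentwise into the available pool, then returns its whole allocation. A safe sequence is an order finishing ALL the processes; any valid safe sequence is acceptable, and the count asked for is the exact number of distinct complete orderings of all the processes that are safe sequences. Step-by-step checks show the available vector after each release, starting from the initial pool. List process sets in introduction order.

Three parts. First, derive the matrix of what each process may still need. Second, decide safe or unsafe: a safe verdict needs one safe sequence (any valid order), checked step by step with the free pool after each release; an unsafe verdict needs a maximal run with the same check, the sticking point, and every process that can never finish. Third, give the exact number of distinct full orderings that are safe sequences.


(1) Outstanding need per process (order R3, R1, R4):
  task-7: (0, 6, 4)
  task-3: (3, 1, 9)
  task-2: (0, 3, 3)
  task-6: (4, 9, 7)
  task-8: (4, 11, 1)
(2) The state is SAFE; one workable sequence: task-2, task-7, task-6, task-8, task-3.
Key observation: reading the order forward, task-2 is the first process whose need (0, 3, 3) meets the free pool (0, 3, 3) exactly on a resource it requests.
Step-by-step check:
  pool = (0, 3, 3)
  run task-2 (needs (0, 3, 3), free (0, 3, 3)); after release of (1, 3, 3) the pool is (1, 6, 6)
  run task-7 (needs (0, 6, 4), free (1, 6, 6)); after release of (3, 3, 1) the pool is (4, 9, 7)
  run task-6 (needs (4, 9, 7), free (4, 9, 7)); after release of (1, 3, 1) the pool is (5, 12, 8)
  run task-8 (needs (4, 11, 1), free (5, 12, 8)); after release of (0, 2, 1) the pool is (5, 14, 9)
  run task-3 (needs (3, 1, 9), free (5, 14, 9)); after release of (1, 0, 1) the pool is (6, 14, 10)
(3) The exact count: 1 of the possible complete orderings is a safe sequence.


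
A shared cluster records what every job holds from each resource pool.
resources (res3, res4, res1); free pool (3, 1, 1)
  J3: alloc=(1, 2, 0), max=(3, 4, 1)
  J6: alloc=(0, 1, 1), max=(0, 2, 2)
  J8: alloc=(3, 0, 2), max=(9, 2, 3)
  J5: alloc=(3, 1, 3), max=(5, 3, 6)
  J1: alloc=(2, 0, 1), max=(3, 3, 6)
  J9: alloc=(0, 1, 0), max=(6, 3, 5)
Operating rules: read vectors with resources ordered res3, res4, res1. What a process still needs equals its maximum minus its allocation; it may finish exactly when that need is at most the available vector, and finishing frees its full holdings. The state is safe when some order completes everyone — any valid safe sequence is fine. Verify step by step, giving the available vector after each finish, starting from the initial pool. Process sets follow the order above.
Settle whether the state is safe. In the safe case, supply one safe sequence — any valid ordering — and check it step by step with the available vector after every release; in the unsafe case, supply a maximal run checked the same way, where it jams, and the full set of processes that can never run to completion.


UNSAFE — no complete ordering exists.
Key observation: after J6, J3 the pool peaks at (4, 4, 2), and each blocked process is short somewhere: J8 on res3; J5 on res1; J1 on res1; J9 on res3, res1.
Going as far as possible: J6, J3; after that, nothing fits. Step-by-step check:
  pool = (3, 1, 1)
  J6: need (0, 1, 1) fits (3, 1, 1); releases (0, 1, 1), pool now (3, 2, 2)
  J3: need (2, 2, 1) fits (3, 2, 2); releases (1, 2, 0), pool now (4, 4, 2)
  blocked: J8 wants (6, 2, 1), pool (4, 4, 2) — not enough res3
  blocked: J5 wants (2, 2, 3), pool (4, 4, 2) — not enough res1
  blocked: J1 wants (1, 3, 5), pool (4, 4, 2) — not enough res1
  blocked: J9 wants (6, 2, 5), pool (4, 4, 2) — not enough res3 and res1
Permanently blocked: J8, J5, J1 and J9.


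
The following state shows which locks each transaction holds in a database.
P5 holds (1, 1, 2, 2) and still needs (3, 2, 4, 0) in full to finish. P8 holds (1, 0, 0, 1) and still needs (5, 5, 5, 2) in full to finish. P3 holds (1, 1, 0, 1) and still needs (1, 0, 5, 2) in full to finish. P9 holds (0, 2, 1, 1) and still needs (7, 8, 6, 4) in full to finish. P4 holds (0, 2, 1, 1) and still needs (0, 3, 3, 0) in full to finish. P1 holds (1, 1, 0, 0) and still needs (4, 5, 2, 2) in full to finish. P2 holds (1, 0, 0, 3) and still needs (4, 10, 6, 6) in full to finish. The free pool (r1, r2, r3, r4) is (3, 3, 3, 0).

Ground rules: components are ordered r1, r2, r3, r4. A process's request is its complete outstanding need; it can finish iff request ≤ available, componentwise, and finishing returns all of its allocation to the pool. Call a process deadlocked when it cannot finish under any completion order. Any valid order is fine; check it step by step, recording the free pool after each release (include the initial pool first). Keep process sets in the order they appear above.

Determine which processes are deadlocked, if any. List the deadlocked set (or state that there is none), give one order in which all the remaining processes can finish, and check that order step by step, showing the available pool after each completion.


The deadlocked set is empty.
Key observation: P4 fits the free pool immediately, and its release cascades until everyone finishes.
One completion order for the rest: P4, P5, P3, P8, P1, P9, P2. Walking it through:
  pool = (3, 3, 3, 0)
  P4 needs (0, 3, 3, 0) <= (3, 3, 3, 0) -> finishes; pool += (0, 2, 1, 1) = (3, 5, 4, 1)
  P5 needs (3, 2, 4, 0) <= (3, 5, 4, 1) -> finishes; pool += (1, 1, 2, 2) = (4, 6, 6, 3)
  P3 needs (1, 0, 5, 2) <= (4, 6, 6, 3) -> finishes; pool += (1, 1, 0, 1) = (5, 7, 6, 4)
  P8 needs (5, 5, 5, 2) <= (5, 7, 6, 4) -> finishes; pool += (1, 0, 0, 1) = (6, 7, 6, 5)
  P1 needs (4, 5, 2, 2) <= (6, 7, 6, 5) -> finishes; pool += (1, 1, 0, 0) = (7, 8, 6, 5)
  P9 needs (7, 8, 6, 4) <= (7, 8, 6, 5) -> finishes; pool += (0, 2, 1, 1) = (7, 10, 7, 6)
  P2 needs (4, 10, 6, 6) <= (7, 10, 7, 6) -> finishes; pool += (1, 0, 0, 3) = (8, 10, 7, 9)


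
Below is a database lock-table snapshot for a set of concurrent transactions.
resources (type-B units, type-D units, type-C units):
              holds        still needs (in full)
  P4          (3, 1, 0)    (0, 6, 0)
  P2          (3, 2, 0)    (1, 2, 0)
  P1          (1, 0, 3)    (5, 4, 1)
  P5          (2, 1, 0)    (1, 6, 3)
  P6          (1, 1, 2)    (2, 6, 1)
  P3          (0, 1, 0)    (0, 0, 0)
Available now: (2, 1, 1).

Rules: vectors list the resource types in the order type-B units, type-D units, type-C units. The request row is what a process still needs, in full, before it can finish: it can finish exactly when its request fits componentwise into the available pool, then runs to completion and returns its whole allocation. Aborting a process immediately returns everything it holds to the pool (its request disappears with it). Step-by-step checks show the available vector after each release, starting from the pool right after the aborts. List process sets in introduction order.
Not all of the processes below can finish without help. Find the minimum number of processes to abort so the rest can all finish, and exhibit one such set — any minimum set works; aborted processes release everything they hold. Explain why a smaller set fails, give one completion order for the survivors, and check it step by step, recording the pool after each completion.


Minimum abort set: P4 and P6.
Key observation: P5 was stuck for good until P4 and P6 gave back (4, 2, 2); in the order shown it finishes at step 3.
No one abort is enough; case by case: P4 alone leaves P5 blocked (short on type-D units); P2 alone leaves P4 blocked (short on type-D units); P1 alone leaves P4 blocked (short on type-D units); P5 alone leaves P4 blocked (short on type-D units); P6 alone leaves P4 blocked (short on type-D units); P3 alone leaves P4 blocked (short on type-D units).
The survivors complete as P2, P3, P5, P1. Walking it through (starting from the post-abort pool):
  pool = (6, 3, 3)
  run P2 (needs (1, 2, 0), free (6, 3, 3)); after release of (3, 2, 0) the pool is (9, 5, 3)
  run P3 (needs (0, 0, 0), free (9, 5, 3)); after release of (0, 1, 0) the pool is (9, 6, 3)
  run P5 (needs (1, 6, 3), free (9, 6, 3)); after release of (2, 1, 0) the pool is (11, 7, 3)
  run P1 (needs (5, 4, 1), free (11, 7, 3)); after release of (1, 0, 3) the pool is (12, 7, 6)


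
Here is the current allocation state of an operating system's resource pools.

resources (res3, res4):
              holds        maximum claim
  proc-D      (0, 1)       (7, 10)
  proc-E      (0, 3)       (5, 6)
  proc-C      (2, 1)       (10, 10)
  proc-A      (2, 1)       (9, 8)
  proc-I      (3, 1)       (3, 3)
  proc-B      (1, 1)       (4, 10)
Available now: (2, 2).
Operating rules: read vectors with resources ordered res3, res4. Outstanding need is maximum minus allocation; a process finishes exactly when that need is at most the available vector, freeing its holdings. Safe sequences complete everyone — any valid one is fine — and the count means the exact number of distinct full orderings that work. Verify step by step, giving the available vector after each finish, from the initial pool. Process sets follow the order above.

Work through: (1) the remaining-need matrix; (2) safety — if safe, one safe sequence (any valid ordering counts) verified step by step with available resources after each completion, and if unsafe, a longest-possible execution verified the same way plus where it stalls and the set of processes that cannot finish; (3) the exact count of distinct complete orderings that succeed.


(1) Remaining need (order res3, res4):
  proc-D: (7, 9)
  proc-E: (5, 3)
  proc-C: (8, 9)
  proc-A: (7, 7)
  proc-I: (0, 2)
  proc-B: (3, 9)
(2) UNSAFE — no complete ordering exists.
Key observation: even finishing proc-I, proc-E leaves just (5, 6) free — too little res4 for any of the remaining processes.
Going as far as possible: proc-I, proc-E; after that, nothing fits. Walking it through:
  pool = (2, 2)
  proc-I needs (0, 2) <= (2, 2) -> finishes; pool += (3, 1) = (5, 3)
  proc-E needs (5, 3) <= (5, 3) -> finishes; pool += (0, 3) = (5, 6)
  proc-D cannot run: need (7, 9) vs free (5, 6) (insufficient res3 and res4)
  proc-C cannot run: need (8, 9) vs free (5, 6) (insufficient res3 and res4)
  proc-A cannot run: need (7, 7) vs free (5, 6) (insufficient res3 and res4)
  proc-B cannot run: need (3, 9) vs free (5, 6) (insufficient res4)
Processes that can never finish: proc-D, proc-C, proc-A and proc-B.
(3) Exactly 0 of the possible complete orderings are safe sequences.


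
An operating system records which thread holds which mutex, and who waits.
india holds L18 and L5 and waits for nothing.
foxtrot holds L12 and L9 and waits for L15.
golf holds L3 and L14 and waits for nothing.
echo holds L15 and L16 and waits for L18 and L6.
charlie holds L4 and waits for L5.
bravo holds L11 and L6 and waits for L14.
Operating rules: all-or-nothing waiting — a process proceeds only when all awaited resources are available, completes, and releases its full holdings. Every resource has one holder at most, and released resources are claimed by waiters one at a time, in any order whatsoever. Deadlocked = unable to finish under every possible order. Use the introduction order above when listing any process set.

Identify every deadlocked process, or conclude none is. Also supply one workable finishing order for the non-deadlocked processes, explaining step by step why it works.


Nothing here is deadlocked.
Key observation: every chain of waits terminates; starting from the processes that wait on nothing, all the rest unlock in turn.
One completion order for the rest: golf, bravo, india, charlie, echo, foxtrot.
Verifying each step:
  run golf (it waits on nothing); releases L3 and L14
  bravo: everything it awaited (L14) is free; runs, freeing L11 and L6
  run india (it waits on nothing); releases L18 and L5
  charlie: everything it awaited (L5) is free; runs, freeing L4
  echo: everything it awaited (L18 and L6) is free; runs, freeing L15 and L16
  foxtrot: everything it awaited (L15) is free; runs, freeing L12 and L9


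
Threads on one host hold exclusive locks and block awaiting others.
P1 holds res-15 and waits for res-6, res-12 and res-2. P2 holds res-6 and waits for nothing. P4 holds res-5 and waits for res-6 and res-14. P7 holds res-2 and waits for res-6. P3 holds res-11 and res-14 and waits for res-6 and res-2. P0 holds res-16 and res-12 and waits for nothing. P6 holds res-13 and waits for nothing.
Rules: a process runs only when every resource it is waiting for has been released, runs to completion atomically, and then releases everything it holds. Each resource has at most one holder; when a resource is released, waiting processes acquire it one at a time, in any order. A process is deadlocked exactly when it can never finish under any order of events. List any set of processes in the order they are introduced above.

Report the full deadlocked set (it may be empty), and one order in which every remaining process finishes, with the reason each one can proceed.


Nothing here is deadlocked.
Key observation: no waiting chain loops back on itself — every chain ends at a process that waits on nothing, so everyone eventually runs.
A valid finishing order for the others: P0, P2, P7, P3, P1, P4, P6.
Walking it through:
  run P0 (it waits on nothing); releases res-16 and res-12
  run P2 (it waits on nothing); releases res-6
  run P7 (all its waits — res-6 — are resolved); releases res-2
  run P3 (all its waits — res-6 and res-2 — are resolved); releases res-11 and res-14
  run P1 (all its waits — res-6, res-12 and res-2 — are resolved); releases res-15
  run P4 (all its waits — res-6 and res-14 — are resolved); releases res-5
  run P6 (it waits on nothing); releases res-13


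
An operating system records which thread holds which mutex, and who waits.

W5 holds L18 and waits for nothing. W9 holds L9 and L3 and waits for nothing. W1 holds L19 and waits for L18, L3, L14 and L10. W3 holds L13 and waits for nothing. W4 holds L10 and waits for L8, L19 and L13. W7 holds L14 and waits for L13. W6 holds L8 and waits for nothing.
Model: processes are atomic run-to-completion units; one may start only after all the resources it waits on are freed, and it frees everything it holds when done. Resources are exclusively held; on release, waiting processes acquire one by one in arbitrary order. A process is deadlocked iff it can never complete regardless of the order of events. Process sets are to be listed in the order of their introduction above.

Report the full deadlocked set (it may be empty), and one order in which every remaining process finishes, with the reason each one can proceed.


The deadlocked set is W1 and W4.
Key observation: the waits loop around W1 -> W4 -> W1 with no way out; no other process is dragged down with it.
One completion order for the rest: W6, W9, W3, W5, W7.
Step-by-step check:
  W6 waits on nothing -> runs at once and releases L8
  W9 waits on nothing -> runs at once and releases L9 and L3
  W3 waits on nothing -> runs at once and releases L13
  W5 waits on nothing -> runs at once and releases L18
  W7: everything it awaited (L13) is free; runs, freeing L14
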